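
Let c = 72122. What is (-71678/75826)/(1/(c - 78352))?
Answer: 223276970/37913 ≈ 5889.2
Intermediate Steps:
(-71678/75826)/(1/(c - 78352)) = (-71678/75826)/(1/(72122 - 78352)) = (-71678*1/75826)/(1/(-6230)) = -35839/(37913*(-1/6230)) = -35839/37913*(-6230) = 223276970/37913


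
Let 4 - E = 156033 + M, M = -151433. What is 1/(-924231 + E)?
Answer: -1/928827 ≈ -1.0766e-6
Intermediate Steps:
E = -4596 (E = 4 - (156033 - 151433) = 4 - 1*4600 = 4 - 4600 = -4596)
1/(-924231 + E) = 1/(-924231 - 4596) = 1/(-928827) = -1/928827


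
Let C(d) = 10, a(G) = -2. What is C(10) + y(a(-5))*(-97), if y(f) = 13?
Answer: -1251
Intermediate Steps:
C(10) + y(a(-5))*(-97) = 10 + 13*(-97) = 10 - 1261 = -1251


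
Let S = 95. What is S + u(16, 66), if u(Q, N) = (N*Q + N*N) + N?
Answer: 5573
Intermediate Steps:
u(Q, N) = N + N² + N*Q (u(Q, N) = (N*Q + N²) + N = (N² + N*Q) + N = N + N² + N*Q)
S + u(16, 66) = 95 + 66*(1 + 66 + 16) = 95 + 66*83 = 95 + 5478 = 5573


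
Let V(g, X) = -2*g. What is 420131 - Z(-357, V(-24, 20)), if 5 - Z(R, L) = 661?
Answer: 420787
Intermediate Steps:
Z(R, L) = -656 (Z(R, L) = 5 - 1*661 = 5 - 661 = -656)
420131 - Z(-357, V(-24, 20)) = 420131 - 1*(-656) = 420131 + 656 = 420787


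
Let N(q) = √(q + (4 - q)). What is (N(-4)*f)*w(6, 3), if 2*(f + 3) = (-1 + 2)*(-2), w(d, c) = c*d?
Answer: -144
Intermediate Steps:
N(q) = 2 (N(q) = √4 = 2)
f = -4 (f = -3 + ((-1 + 2)*(-2))/2 = -3 + (1*(-2))/2 = -3 + (½)*(-2) = -3 - 1 = -4)
(N(-4)*f)*w(6, 3) = (2*(-4))*(3*6) = -8*18 = -144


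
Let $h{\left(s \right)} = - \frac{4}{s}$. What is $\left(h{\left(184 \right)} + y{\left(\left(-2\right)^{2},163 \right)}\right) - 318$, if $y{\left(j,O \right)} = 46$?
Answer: $- \frac{12513}{46} \approx -272.02$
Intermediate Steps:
$\left(h{\left(184 \right)} + y{\left(\left(-2\right)^{2},163 \right)}\right) - 318 = \left(- \frac{4}{184} + 46\right) - 318 = \left(\left(-4\right) \frac{1}{184} + 46\right) - 318 = \left(- \frac{1}{46} + 46\right) - 318 = \frac{2115}{46} - 318 = - \frac{12513}{46}$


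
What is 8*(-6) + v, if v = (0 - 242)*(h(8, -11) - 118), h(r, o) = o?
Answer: 31170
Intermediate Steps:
v = 31218 (v = (0 - 242)*(-11 - 118) = -242*(-129) = 31218)
8*(-6) + v = 8*(-6) + 31218 = -48 + 31218 = 31170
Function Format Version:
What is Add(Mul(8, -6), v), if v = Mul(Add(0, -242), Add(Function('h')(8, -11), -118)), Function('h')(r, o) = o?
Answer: 31170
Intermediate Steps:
v = 31218 (v = Mul(Add(0, -242), Add(-11, -118)) = Mul(-242, -129) = 31218)
Add(Mul(8, -6), v) = Add(Mul(8, -6), 31218) = Add(-48, 31218) = 31170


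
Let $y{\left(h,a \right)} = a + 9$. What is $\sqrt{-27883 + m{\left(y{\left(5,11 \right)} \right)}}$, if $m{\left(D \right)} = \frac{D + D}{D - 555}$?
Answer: $\frac{i \sqrt{319233323}}{107} \approx 166.98 i$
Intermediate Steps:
$y{\left(h,a \right)} = 9 + a$
$m{\left(D \right)} = \frac{2 D}{-555 + D}$
$\sqrt{-27883 + m{\left(y{\left(5,11 \right)} \right)}} = \sqrt{-27883 + \frac{2 \left(9 + 11\right)}{-555 + \left(9 + 11\right)}} = \sqrt{-27883 + 2 \cdot 20 \frac{1}{-555 + 20}} = \sqrt{-27883 + 2 \cdot 20 \frac{1}{-535}} = \sqrt{-27883 + 2 \cdot 20 \left(- \frac{1}{535}\right)} = \sqrt{-27883 - \frac{8}{107}} = \sqrt{- \frac{2983489}{107}} = \frac{i \sqrt{319233323}}{107}$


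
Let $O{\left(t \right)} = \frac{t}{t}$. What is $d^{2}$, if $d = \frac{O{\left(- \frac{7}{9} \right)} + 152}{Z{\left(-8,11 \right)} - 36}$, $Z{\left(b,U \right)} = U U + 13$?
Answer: $\frac{23409}{9604} \approx 2.4374$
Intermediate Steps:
$O{\left(t \right)} = 1$
$Z{\left(b,U \right)} = 13 + U^{2}$ ($Z{\left(b,U \right)} = U^{2} + 13 = 13 + U^{2}$)
$d = \frac{153}{98}$ ($d = \frac{1 + 152}{\left(13 + 11^{2}\right) - 36} = \frac{153}{\left(13 + 121\right) - 36} = \frac{153}{134 - 36} = \frac{153}{98} \approx 1.5612$)
$d^{2} = \left(\frac{153}{98}\right)^{2} = \frac{23409}{9604}$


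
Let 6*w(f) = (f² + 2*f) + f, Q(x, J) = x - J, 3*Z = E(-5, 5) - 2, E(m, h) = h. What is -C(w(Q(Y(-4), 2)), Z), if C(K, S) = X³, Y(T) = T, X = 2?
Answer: -8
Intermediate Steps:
Z = 1 (Z = (5 - 2)/3 = (⅓)*3 = 1)
w(f) = f/2 + f²/6 (w(f) = ((f² + 2*f) + f)/6 = (f² + 3*f)/6 = f/2 + f²/6)
C(K, S) = 8 (C(K, S) = 2³ = 8)
-C(w(Q(Y(-4), 2)), Z) = -1*8 = -8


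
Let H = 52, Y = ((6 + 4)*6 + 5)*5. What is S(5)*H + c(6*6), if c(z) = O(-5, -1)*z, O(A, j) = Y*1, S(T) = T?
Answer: 11960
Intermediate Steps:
Y = 325 (Y = (10*6 + 5)*5 = (60 + 5)*5 = 65*5 = 325)
O(A, j) = 325 (O(A, j) = 325*1 = 325)
c(z) = 325*z
S(5)*H + c(6*6) = 5*52 + 325*(6*6) = 260 + 325*36 = 260 + 11700 = 11960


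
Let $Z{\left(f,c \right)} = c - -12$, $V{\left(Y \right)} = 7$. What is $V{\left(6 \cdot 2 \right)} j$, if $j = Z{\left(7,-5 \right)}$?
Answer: $49$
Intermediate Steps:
$Z{\left(f,c \right)} = 12 + c$ ($Z{\left(f,c \right)} = c + 12 = 12 + c$)
$j = 7$ ($j = 12 - 5 = 7$)
$V{\left(6 \cdot 2 \right)} j = 7 \cdot 7 = 49$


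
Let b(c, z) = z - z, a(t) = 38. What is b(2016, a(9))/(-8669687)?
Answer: 0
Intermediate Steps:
b(c, z) = 0
b(2016, a(9))/(-8669687) = 0/(-8669687) = 0*(-1/8669687) = 0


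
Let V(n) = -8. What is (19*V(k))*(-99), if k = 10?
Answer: 15048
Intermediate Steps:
(19*V(k))*(-99) = (19*(-8))*(-99) = -152*(-99) = 15048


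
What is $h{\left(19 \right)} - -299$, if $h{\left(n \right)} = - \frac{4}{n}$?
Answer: $\frac{5677}{19} \approx 298.79$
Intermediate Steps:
$h{\left(19 \right)} - -299 = - \frac{4}{19} - -299 = \left(-4\right) \frac{1}{19} + 299 = - \frac{4}{19} + 299 = \frac{5677}{19}$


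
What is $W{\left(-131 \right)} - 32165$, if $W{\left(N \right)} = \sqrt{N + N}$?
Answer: $-32165 + i \sqrt{262} \approx -32165.0 + 16.186 i$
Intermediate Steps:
$W{\left(N \right)} = \sqrt{2} \sqrt{N}$ ($W{\left(N \right)} = \sqrt{2 N} = \sqrt{2} \sqrt{N}$)
$W{\left(-131 \right)} - 32165 = \sqrt{2} \sqrt{-131} - 32165 = \sqrt{2} i \sqrt{131} - 32165 = i \sqrt{262} - 32165 = -32165 + i \sqrt{262}$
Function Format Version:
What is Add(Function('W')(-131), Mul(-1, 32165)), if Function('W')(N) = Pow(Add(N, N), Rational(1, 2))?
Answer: Add(-32165, Mul(I, Pow(262, Rational(1, 2)))) ≈ Add(-32165., Mul(16.186, I))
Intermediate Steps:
Function('W')(N) = Mul(Pow(2, Rational(1, 2)), Pow(N, Rational(1, 2))) (Function('W')(N) = Pow(Mul(2, N), Rational(1, 2)) = Mul(Pow(2, Rational(1, 2)), Pow(N, Rational(1, 2))))
Add(Function('W')(-131), Mul(-1, 32165)) = Add(Mul(Pow(2, Rational(1, 2)), Pow(-131, Rational(1, 2))), Mul(-1, 32165)) = Add(Mul(Pow(2, Rational(1, 2)), Mul(I, Pow(131, Rational(1, 2)))), -32165) = Add(Mul(I, Pow(262, Rational(1, 2))), -32165) = Add(-32165, Mul(I, Pow(262, Rational(1, 2))))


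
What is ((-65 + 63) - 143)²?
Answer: 21025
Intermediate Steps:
((-65 + 63) - 143)² = (-2 - 143)² = (-145)² = 21025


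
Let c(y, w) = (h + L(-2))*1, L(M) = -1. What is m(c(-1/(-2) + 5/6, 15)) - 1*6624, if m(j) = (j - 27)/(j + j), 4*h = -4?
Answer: -26467/4 ≈ -6616.8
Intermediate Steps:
h = -1 (h = (¼)*(-4) = -1)
c(y, w) = -2 (c(y, w) = (-1 - 1)*1 = -2*1 = -2)
m(j) = (-27 + j)/(2*j) (m(j) = (-27 + j)/((2*j)) = (-27 + j)*(1/(2*j)) = (-27 + j)/(2*j))
m(c(-1/(-2) + 5/6, 15)) - 1*6624 = (½)*(-27 - 2)/(-2) - 1*6624 = (½)*(-½)*(-29) - 6624 = 29/4 - 6624 = -26467/4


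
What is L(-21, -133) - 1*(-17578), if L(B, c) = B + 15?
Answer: 17572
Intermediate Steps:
L(B, c) = 15 + B
L(-21, -133) - 1*(-17578) = (15 - 21) - 1*(-17578) = -6 + 17578 = 17572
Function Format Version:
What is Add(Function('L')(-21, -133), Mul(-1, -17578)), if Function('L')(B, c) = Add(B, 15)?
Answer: 17572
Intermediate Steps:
Function('L')(B, c) = Add(15, B)
Add(Function('L')(-21, -133), Mul(-1, -17578)) = Add(Add(15, -21), Mul(-1, -17578)) = Add(-6, 17578) = 17572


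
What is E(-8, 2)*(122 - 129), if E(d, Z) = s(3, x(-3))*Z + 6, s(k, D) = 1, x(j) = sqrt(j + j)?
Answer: -56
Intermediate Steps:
x(j) = sqrt(2)*sqrt(j) (x(j) = sqrt(2*j) = sqrt(2)*sqrt(j))
E(d, Z) = 6 + Z (E(d, Z) = 1*Z + 6 = Z + 6 = 6 + Z)
E(-8, 2)*(122 - 129) = (6 + 2)*(122 - 129) = 8*(-7) = -56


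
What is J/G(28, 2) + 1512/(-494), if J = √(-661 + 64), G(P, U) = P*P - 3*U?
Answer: -756/247 + I*√597/778 ≈ -3.0607 + 0.031406*I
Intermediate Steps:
G(P, U) = P² - 3*U
J = I*√597 (J = √(-597) = I*√597 ≈ 24.434*I)
J/G(28, 2) + 1512/(-494) = (I*√597)/(28² - 3*2) + 1512/(-494) = (I*√597)/(784 - 6) + 1512*(-1/494) = (I*√597)/778 - 756/247 = (I*√597)*(1/778) - 756/247 = I*√597/778 - 756/247 = -756/247 + I*√597/778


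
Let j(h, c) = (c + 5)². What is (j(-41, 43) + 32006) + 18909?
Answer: 53219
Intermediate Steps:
j(h, c) = (5 + c)²
(j(-41, 43) + 32006) + 18909 = ((5 + 43)² + 32006) + 18909 = (48² + 32006) + 18909 = (2304 + 32006) + 18909 = 34310 + 18909 = 53219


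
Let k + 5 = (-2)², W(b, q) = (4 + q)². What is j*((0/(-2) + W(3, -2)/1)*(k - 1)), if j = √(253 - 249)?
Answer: -16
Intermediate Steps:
k = -1 (k = -5 + (-2)² = -5 + 4 = -1)
j = 2 (j = √4 = 2)
j*((0/(-2) + W(3, -2)/1)*(k - 1)) = 2*((0/(-2) + (4 - 2)²/1)*(-1 - 1)) = 2*((0*(-½) + 2²*1)*(-2)) = 2*((0 + 4*1)*(-2)) = 2*((0 + 4)*(-2)) = 2*(4*(-2)) = 2*(-8) = -16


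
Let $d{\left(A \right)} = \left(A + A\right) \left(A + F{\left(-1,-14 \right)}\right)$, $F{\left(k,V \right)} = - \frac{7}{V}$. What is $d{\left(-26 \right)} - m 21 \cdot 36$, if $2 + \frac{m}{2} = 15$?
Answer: $-18330$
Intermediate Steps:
$m = 26$ ($m = -4 + 2 \cdot 15 = -4 + 30 = 26$)
$d{\left(A \right)} = 2 A \left(\frac{1}{2} + A\right)$ ($d{\left(A \right)} = \left(A + A\right) \left(A - \frac{7}{-14}\right) = 2 A \left(A - - \frac{1}{2}\right) = 2 A \left(A + \frac{1}{2}\right) = 2 A \left(\frac{1}{2} + A\right)$)
$d{\left(-26 \right)} - m 21 \cdot 36 = - 26 \left(1 + 2 \left(-26\right)\right) - 26 \cdot 21 \cdot 36 = - 26 \left(1 - 52\right) - 546 \cdot 36 = \left(-26\right) \left(-51\right) - 19656 = 1326 - 19656 = -18330$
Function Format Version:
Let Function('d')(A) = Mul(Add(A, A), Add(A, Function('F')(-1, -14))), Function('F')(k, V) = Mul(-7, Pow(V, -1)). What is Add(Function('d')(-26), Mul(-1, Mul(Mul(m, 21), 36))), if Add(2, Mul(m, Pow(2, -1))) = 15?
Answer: -18330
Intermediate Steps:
m = 26 (m = Add(-4, Mul(2, 15)) = Add(-4, 30) = 26)
Function('d')(A) = Mul(2, A, Add(Rational(1, 2), A)) (Function('d')(A) = Mul(Add(A, A), Add(A, Mul(-7, Pow(-14, -1)))) = Mul(Mul(2, A), Add(A, Mul(-7, Rational(-1, 14)))) = Mul(Mul(2, A), Add(A, Rational(1, 2))) = Mul(Mul(2, A), Add(Rational(1, 2), A)) = Mul(2, A, Add(Rational(1, 2), A)))
Add(Function('d')(-26), Mul(-1, Mul(Mul(m, 21), 36))) = Add(Mul(-26, Add(1, Mul(2, -26))), Mul(-1, Mul(Mul(26, 21), 36))) = Add(Mul(-26, Add(1, -52)), Mul(-1, Mul(546, 36))) = Add(Mul(-26, -51), Mul(-1, 19656)) = Add(1326, -19656) = -18330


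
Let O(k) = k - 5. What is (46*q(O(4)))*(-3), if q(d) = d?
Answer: 138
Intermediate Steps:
O(k) = -5 + k
(46*q(O(4)))*(-3) = (46*(-5 + 4))*(-3) = (46*(-1))*(-3) = -46*(-3) = 138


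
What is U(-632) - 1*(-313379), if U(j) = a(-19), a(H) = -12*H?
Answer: 313607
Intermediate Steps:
U(j) = 228 (U(j) = -12*(-19) = 228)
U(-632) - 1*(-313379) = 228 - 1*(-313379) = 228 + 313379 = 313607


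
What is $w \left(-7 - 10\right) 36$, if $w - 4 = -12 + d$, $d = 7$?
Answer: $612$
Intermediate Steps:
$w = -1$ ($w = 4 + \left(-12 + 7\right) = 4 - 5 = -1$)
$w \left(-7 - 10\right) 36 = - (-7 - 10) 36 = \left(-1\right) \left(-17\right) 36 = 17 \cdot 36 = 612$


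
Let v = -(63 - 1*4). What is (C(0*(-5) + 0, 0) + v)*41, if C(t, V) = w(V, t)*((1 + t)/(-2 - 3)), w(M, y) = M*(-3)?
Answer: -2419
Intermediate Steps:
w(M, y) = -3*M
C(t, V) = -3*V*(-⅕ - t/5) (C(t, V) = (-3*V)*((1 + t)/(-2 - 3)) = (-3*V)*((1 + t)/(-5)) = (-3*V)*((1 + t)*(-⅕)) = (-3*V)*(-⅕ - t/5) = -3*V*(-⅕ - t/5))
v = -59 (v = -(63 - 4) = -1*59 = -59)
(C(0*(-5) + 0, 0) + v)*41 = ((⅗)*0*(1 + (0*(-5) + 0)) - 59)*41 = ((⅗)*0*(1 + (0 + 0)) - 59)*41 = ((⅗)*0*(1 + 0) - 59)*41 = ((⅗)*0*1 - 59)*41 = (0 - 59)*41 = -59*41 = -2419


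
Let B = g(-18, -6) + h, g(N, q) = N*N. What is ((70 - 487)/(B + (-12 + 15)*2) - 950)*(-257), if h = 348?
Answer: 55213623/226 ≈ 2.4431e+5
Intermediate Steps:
g(N, q) = N²
B = 672 (B = (-18)² + 348 = 324 + 348 = 672)
((70 - 487)/(B + (-12 + 15)*2) - 950)*(-257) = ((70 - 487)/(672 + (-12 + 15)*2) - 950)*(-257) = (-417/(672 + 3*2) - 950)*(-257) = (-417/(672 + 6) - 950)*(-257) = (-417/678 - 950)*(-257) = (-417*1/678 - 950)*(-257) = (-139/226 - 950)*(-257) = -214839/226*(-257) = 55213623/226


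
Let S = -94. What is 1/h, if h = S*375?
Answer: -1/35250 ≈ -2.8369e-5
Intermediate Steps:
h = -35250 (h = -94*375 = -35250)
1/h = 1/(-35250) = -1/35250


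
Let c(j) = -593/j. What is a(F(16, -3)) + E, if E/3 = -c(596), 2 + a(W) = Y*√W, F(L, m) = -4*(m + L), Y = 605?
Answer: 587/596 + 1210*I*√13 ≈ 0.9849 + 4362.7*I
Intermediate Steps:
F(L, m) = -4*L - 4*m (F(L, m) = -4*(L + m) = -4*L - 4*m)
a(W) = -2 + 605*√W
E = 1779/596 (E = 3*(-(-593)/596) = 3*(-1*(-593/596)) = 3*(593/596) = 1779/596 ≈ 2.9849)
a(F(16, -3)) + E = (-2 + 605*√(-4*16 - 4*(-3))) + 1779/596 = (-2 + 605*√(-64 + 12)) + 1779/596 = (-2 + 605*√(-52)) + 1779/596 = (-2 + 605*(2*I*√13)) + 1779/596 = (-2 + 1210*I*√13) + 1779/596 = 587/596 + 1210*I*√13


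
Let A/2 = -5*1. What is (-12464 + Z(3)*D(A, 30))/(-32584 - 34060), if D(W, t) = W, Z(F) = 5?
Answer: 6257/33322 ≈ 0.18777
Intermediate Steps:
A = -10 (A = 2*(-5*1) = 2*(-5) = -10)
(-12464 + Z(3)*D(A, 30))/(-32584 - 34060) = (-12464 + 5*(-10))/(-32584 - 34060) = (-12464 - 50)/(-66644) = -12514*(-1/66644) = 6257/33322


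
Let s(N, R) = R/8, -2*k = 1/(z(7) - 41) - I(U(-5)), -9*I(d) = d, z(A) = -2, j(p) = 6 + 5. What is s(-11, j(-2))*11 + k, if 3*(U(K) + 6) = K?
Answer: 144545/9288 ≈ 15.563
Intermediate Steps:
j(p) = 11
U(K) = -6 + K/3
I(d) = -d/9
k = 508/1161 (k = -(1/(-2 - 41) - (-1)*(-6 + (⅓)*(-5))/9)/2 = -(1/(-43) - (-1)*(-6 - 5/3)/9)/2 = -(-1/43 - (-1)*(-23)/(9*3))/2 = -(-1/43 - 1*23/27)/2 = -(-1/43 - 23/27)/2 = -½*(-1016/1161) = 508/1161 ≈ 0.43755)
s(N, R) = R/8 (s(N, R) = R*(⅛) = R/8)
s(-11, j(-2))*11 + k = ((⅛)*11)*11 + 508/1161 = (11/8)*11 + 508/1161 = 121/8 + 508/1161 = 144545/9288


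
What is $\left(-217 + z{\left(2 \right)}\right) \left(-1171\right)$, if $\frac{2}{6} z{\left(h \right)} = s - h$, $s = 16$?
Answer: $204925$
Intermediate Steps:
$z{\left(h \right)} = 48 - 3 h$ ($z{\left(h \right)} = 3 \left(16 - h\right) = 48 - 3 h$)
$\left(-217 + z{\left(2 \right)}\right) \left(-1171\right) = \left(-217 + \left(48 - 6\right)\right) \left(-1171\right) = \left(-217 + 42\right) \left(-1171\right) = \left(-175\right) \left(-1171\right) = 204925$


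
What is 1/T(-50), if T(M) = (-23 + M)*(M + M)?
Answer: 1/7300 ≈ 0.00013699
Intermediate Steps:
T(M) = 2*M*(-23 + M) (T(M) = (-23 + M)*(2*M) = 2*M*(-23 + M))
1/T(-50) = 1/(2*(-50)*(-23 - 50)) = 1/(2*(-50)*(-73)) = 1/7300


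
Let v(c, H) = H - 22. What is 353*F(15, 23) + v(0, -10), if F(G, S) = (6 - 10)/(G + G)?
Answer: -1186/15 ≈ -79.067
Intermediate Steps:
F(G, S) = -2/G (F(G, S) = -4*1/(2*G) = -2/G)
v(c, H) = -22 + H
353*F(15, 23) + v(0, -10) = 353*(-2/15) + (-22 - 10) = 353*(-2*1/15) - 32 = 353*(-2/15) - 32 = -706/15 - 32 = -1186/15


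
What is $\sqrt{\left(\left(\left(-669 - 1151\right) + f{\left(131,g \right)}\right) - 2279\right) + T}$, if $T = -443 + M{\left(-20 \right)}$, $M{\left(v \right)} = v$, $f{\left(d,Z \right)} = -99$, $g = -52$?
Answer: $i \sqrt{4661} \approx 68.271 i$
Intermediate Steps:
$T = -463$ ($T = -443 - 20 = -463$)
$\sqrt{\left(\left(\left(-669 - 1151\right) + f{\left(131,g \right)}\right) - 2279\right) + T} = \sqrt{\left(\left(\left(-669 - 1151\right) - 99\right) - 2279\right) - 463} = \sqrt{\left(\left(-1820 - 99\right) - 2279\right) - 463} = \sqrt{\left(-1919 - 2279\right) - 463} = \sqrt{-4198 - 463} = \sqrt{-4661} = i \sqrt{4661}$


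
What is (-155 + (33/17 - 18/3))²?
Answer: 7311616/289 ≈ 25300.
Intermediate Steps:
(-155 + (33/17 - 18/3))² = (-155 + (33*(1/17) - 18*⅓))² = (-155 + (33/17 - 6))² = (-155 - 69/17)² = (-2704/17)² = 7311616/289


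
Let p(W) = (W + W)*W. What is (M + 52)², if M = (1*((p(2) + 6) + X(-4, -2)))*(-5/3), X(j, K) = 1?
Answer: 729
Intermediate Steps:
p(W) = 2*W² (p(W) = (2*W)*W = 2*W²)
M = -25 (M = (1*((2*2² + 6) + 1))*(-5/3) = (1*((2*4 + 6) + 1))*(-5*⅓) = (1*((8 + 6) + 1))*(-5/3) = (1*(14 + 1))*(-5/3) = (1*15)*(-5/3) = 15*(-5/3) = -25)
(M + 52)² = (-25 + 52)² = 27² = 729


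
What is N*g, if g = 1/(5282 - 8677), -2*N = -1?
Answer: -1/6790 ≈ -0.00014728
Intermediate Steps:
N = ½ (N = -½*(-1) = ½ ≈ 0.50000)
g = -1/3395 (g = 1/(-3395) = -1/3395 ≈ -0.00029455)
N*g = (½)*(-1/3395) = -1/6790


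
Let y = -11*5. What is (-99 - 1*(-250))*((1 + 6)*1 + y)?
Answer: -7248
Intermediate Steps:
y = -55
(-99 - 1*(-250))*((1 + 6)*1 + y) = (-99 - 1*(-250))*((1 + 6)*1 - 55) = (-99 + 250)*(7*1 - 55) = 151*(7 - 55) = 151*(-48) = -7248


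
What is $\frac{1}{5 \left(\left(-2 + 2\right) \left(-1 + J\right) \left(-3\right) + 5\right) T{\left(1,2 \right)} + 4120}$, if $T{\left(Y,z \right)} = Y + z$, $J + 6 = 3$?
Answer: $\frac{1}{4195} \approx 0.00023838$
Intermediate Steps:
$J = -3$ ($J = -6 + 3 = -3$)
$\frac{1}{5 \left(\left(-2 + 2\right) \left(-1 + J\right) \left(-3\right) + 5\right) T{\left(1,2 \right)} + 4120} = \frac{1}{5 \left(\left(-2 + 2\right) \left(-1 - 3\right) \left(-3\right) + 5\right) \left(1 + 2\right) + 4120} = \frac{1}{5 \left(0 \left(-4\right) \left(-3\right) + 5\right) 3 + 4120} = \frac{1}{5 \left(0 \left(-3\right) + 5\right) 3 + 4120} = \frac{1}{5 \left(0 + 5\right) 3 + 4120} = \frac{1}{5 \cdot 5 \cdot 3 + 4120} = \frac{1}{25 \cdot 3 + 4120} = \frac{1}{75 + 4120} = \frac{1}{4195}$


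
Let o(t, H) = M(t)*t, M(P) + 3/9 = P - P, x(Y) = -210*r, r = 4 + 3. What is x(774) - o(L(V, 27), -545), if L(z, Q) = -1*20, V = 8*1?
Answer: -4430/3 ≈ -1476.7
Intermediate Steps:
V = 8
r = 7
x(Y) = -1470 (x(Y) = -210*7 = -1470)
L(z, Q) = -20
M(P) = -⅓ (M(P) = -⅓ + (P - P) = -⅓ + 0 = -⅓)
o(t, H) = -t/3
x(774) - o(L(V, 27), -545) = -1470 - (-1)*(-20)/3 = -1470 - 1*20/3 = -1470 - 20/3 = -4430/3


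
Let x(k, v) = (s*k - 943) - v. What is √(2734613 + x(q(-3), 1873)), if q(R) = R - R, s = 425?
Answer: 3*√303533 ≈ 1652.8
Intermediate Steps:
q(R) = 0
x(k, v) = -943 - v + 425*k (x(k, v) = (425*k - 943) - v = (-943 + 425*k) - v = -943 - v + 425*k)
√(2734613 + x(q(-3), 1873)) = √(2734613 + (-943 - 1*1873 + 425*0)) = √(2734613 + (-943 - 1873 + 0)) = √(2734613 - 2816) = √2731797 = 3*√303533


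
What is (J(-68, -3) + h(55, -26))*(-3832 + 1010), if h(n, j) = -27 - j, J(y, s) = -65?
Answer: 186252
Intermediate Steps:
(J(-68, -3) + h(55, -26))*(-3832 + 1010) = (-65 + (-27 - 1*(-26)))*(-3832 + 1010) = (-65 + (-27 + 26))*(-2822) = (-65 - 1)*(-2822) = -66*(-2822) = 186252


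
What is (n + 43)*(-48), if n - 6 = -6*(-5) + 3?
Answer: -3936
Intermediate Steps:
n = 39 (n = 6 + (-6*(-5) + 3) = 6 + (30 + 3) = 6 + 33 = 39)
(n + 43)*(-48) = (39 + 43)*(-48) = 82*(-48) = -3936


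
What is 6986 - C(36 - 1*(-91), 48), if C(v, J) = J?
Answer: 6938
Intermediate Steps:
6986 - C(36 - 1*(-91), 48) = 6986 - 1*48 = 6986 - 48 = 6938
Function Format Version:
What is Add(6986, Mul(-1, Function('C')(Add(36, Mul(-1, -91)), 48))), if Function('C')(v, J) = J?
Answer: 6938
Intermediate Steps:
Add(6986, Mul(-1, Function('C')(Add(36, Mul(-1, -91)), 48))) = Add(6986, Mul(-1, 48)) = Add(6986, -48) = 6938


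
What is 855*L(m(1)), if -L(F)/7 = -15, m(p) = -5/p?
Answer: 89775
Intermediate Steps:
L(F) = 105 (L(F) = -7*(-15) = 105)
855*L(m(1)) = 855*105 = 89775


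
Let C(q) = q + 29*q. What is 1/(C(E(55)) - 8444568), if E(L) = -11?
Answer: -1/8444898 ≈ -1.1841e-7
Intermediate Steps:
C(q) = 30*q
1/(C(E(55)) - 8444568) = 1/(30*(-11) - 8444568) = 1/(-330 - 8444568) = 1/(-8444898) = -1/8444898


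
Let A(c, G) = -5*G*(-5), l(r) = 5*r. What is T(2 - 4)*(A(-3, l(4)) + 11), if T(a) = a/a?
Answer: 511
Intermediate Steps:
T(a) = 1
A(c, G) = 25*G
T(2 - 4)*(A(-3, l(4)) + 11) = 1*(25*(5*4) + 11) = 1*(25*20 + 11) = 1*(500 + 11) = 1*511 = 511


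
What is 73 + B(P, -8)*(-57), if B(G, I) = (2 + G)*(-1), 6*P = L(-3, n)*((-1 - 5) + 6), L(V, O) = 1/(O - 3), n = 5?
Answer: 187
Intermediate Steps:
L(V, O) = 1/(-3 + O)
P = 0 (P = (((-1 - 5) + 6)/(-3 + 5))/6 = ((-6 + 6)/2)/6 = ((½)*0)/6 = (⅙)*0 = 0)
B(G, I) = -2 - G
73 + B(P, -8)*(-57) = 73 + (-2 - 1*0)*(-57) = 73 + (-2 + 0)*(-57) = 73 - 2*(-57) = 73 + 114 = 187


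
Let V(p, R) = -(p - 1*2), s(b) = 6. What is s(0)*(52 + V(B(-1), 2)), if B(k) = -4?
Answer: 348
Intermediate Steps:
V(p, R) = 2 - p (V(p, R) = -(p - 2) = -(-2 + p) = 2 - p)
s(0)*(52 + V(B(-1), 2)) = 6*(52 + (2 - 1*(-4))) = 6*(52 + (2 + 4)) = 6*(52 + 6) = 6*58 = 348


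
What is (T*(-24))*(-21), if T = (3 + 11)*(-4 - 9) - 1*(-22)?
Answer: -80640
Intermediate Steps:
T = -160 (T = 14*(-13) + 22 = -182 + 22 = -160)
(T*(-24))*(-21) = -160*(-24)*(-21) = 3840*(-21) = -80640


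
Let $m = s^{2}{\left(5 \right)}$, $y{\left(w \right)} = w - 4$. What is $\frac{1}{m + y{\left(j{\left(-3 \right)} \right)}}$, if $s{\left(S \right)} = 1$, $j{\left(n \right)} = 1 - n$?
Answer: $1$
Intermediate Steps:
$y{\left(w \right)} = -4 + w$
$m = 1$ ($m = 1^{2} = 1$)
$\frac{1}{m + y{\left(j{\left(-3 \right)} \right)}} = \frac{1}{1 + \left(-4 + \left(1 - -3\right)\right)} = \frac{1}{1 + \left(-4 + \left(1 + 3\right)\right)} = \frac{1}{1 + \left(-4 + 4\right)} = \frac{1}{1 + 0} = 1^{-1} = 1$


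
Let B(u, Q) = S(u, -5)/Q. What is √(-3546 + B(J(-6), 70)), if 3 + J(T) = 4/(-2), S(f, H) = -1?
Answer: I*√17375470/70 ≈ 59.548*I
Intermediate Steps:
J(T) = -5 (J(T) = -3 + 4/(-2) = -3 + 4*(-½) = -3 - 2 = -5)
B(u, Q) = -1/Q
√(-3546 + B(J(-6), 70)) = √(-3546 - 1/70) = √(-248221/70) = I*√17375470/70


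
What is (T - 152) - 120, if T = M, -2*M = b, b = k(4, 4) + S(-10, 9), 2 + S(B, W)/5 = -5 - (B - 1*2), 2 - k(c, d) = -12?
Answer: -583/2 ≈ -291.50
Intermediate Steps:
k(c, d) = 14 (k(c, d) = 2 - 1*(-12) = 2 + 12 = 14)
S(B, W) = -25 - 5*B (S(B, W) = -10 + 5*(-5 - (B - 1*2)) = -10 + 5*(-5 - (B - 2)) = -10 + 5*(-5 - (-2 + B)) = -10 + 5*(-5 + (2 - B)) = -10 + 5*(-3 - B) = -10 + (-15 - 5*B) = -25 - 5*B)
b = 39 (b = 14 + (-25 - 5*(-10)) = 14 + (-25 + 50) = 14 + 25 = 39)
M = -39/2 (M = -½*39 = -39/2 ≈ -19.500)
T = -39/2 ≈ -19.500
(T - 152) - 120 = (-39/2 - 152) - 120 = -343/2 - 120 = -583/2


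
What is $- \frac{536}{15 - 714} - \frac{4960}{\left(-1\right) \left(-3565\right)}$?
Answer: $- \frac{10040}{16077} \approx -0.62449$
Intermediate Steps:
$- \frac{536}{15 - 714} - \frac{4960}{\left(-1\right) \left(-3565\right)} = - \frac{536}{15 - 714} - \frac{4960}{3565} = - \frac{536}{-699} - \frac{32}{23} = \left(-536\right) \left(- \frac{1}{699}\right) - \frac{32}{23} = \frac{536}{699} - \frac{32}{23} = - \frac{10040}{16077}$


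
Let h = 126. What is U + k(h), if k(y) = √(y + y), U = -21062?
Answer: -21062 + 6*√7 ≈ -21046.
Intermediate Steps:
k(y) = √2*√y (k(y) = √(2*y) = √2*√y)
U + k(h) = -21062 + √2*√126 = -21062 + √2*(3*√14) = -21062 + 6*√7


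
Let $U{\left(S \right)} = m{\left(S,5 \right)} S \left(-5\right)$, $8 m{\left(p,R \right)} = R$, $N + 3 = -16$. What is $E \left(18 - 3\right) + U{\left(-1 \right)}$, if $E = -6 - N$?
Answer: $\frac{1585}{8} \approx 198.13$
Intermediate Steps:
$N = -19$ ($N = -3 - 16 = -19$)
$m{\left(p,R \right)} = \frac{R}{8}$
$E = 13$ ($E = -6 - -19 = -6 + 19 = 13$)
$U{\left(S \right)} = - \frac{25 S}{8}$ ($U{\left(S \right)} = \frac{1}{8} \cdot 5 S \left(-5\right) = \frac{5 S}{8} \left(-5\right) = - \frac{25 S}{8}$)
$E \left(18 - 3\right) + U{\left(-1 \right)} = 13 \left(18 - 3\right) - - \frac{25}{8} = 13 \cdot 15 + \frac{25}{8} = 195 + \frac{25}{8} = \frac{1585}{8}$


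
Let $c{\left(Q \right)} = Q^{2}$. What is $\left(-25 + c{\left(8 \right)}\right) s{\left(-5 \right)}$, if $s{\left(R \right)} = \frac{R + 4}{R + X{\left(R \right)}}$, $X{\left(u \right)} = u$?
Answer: $\frac{39}{10} \approx 3.9$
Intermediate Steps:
$s{\left(R \right)} = \frac{4 + R}{2 R}$ ($s{\left(R \right)} = \frac{R + 4}{R + R} = \frac{4 + R}{2 R}$)
$\left(-25 + c{\left(8 \right)}\right) s{\left(-5 \right)} = \left(-25 + 8^{2}\right) \frac{4 - 5}{2 \left(-5\right)} = \left(-25 + 64\right) \frac{1}{2} \left(- \frac{1}{5}\right) \left(-1\right) = 39 \cdot \frac{1}{10} = \frac{39}{10}$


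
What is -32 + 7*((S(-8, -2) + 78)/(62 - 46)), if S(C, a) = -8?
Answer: -11/8 ≈ -1.3750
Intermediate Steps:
-32 + 7*((S(-8, -2) + 78)/(62 - 46)) = -32 + 7*((-8 + 78)/(62 - 46)) = -32 + 7*(70/16) = -32 + 7*(70*(1/16)) = -32 + 7*(35/8) = -32 + 245/8 = -11/8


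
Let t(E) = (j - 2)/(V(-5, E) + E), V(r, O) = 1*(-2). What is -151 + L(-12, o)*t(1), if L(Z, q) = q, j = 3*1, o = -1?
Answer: -150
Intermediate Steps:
V(r, O) = -2
j = 3
t(E) = 1/(-2 + E) (t(E) = (3 - 2)/(-2 + E) = 1/(-2 + E))
-151 + L(-12, o)*t(1) = -151 - 1/(-2 + 1) = -151 - 1/(-1) = -151 - 1*(-1) = -151 + 1 = -150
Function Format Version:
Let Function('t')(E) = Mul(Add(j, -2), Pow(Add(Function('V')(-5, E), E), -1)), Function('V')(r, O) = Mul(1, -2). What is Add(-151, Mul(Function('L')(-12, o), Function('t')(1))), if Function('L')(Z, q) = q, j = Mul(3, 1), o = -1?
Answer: -150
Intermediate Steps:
Function('V')(r, O) = -2
j = 3
Function('t')(E) = Pow(Add(-2, E), -1) (Function('t')(E) = Mul(Add(3, -2), Pow(Add(-2, E), -1)) = Mul(1, Pow(Add(-2, E), -1)) = Pow(Add(-2, E), -1))
Add(-151, Mul(Function('L')(-12, o), Function('t')(1))) = Add(-151, Mul(-1, Pow(Add(-2, 1), -1))) = Add(-151, Mul(-1, Pow(-1, -1))) = Add(-151, Mul(-1, -1)) = Add(-151, 1) = -150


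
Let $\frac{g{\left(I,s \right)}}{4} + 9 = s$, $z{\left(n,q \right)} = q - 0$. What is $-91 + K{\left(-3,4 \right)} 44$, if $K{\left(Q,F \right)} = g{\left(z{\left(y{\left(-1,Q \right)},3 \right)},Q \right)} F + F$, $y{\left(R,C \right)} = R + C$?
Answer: $-8363$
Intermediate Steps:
$y{\left(R,C \right)} = C + R$
$z{\left(n,q \right)} = q$ ($z{\left(n,q \right)} = q + 0 = q$)
$g{\left(I,s \right)} = -36 + 4 s$
$K{\left(Q,F \right)} = F + F \left(-36 + 4 Q\right)$ ($K{\left(Q,F \right)} = \left(-36 + 4 Q\right) F + F = F \left(-36 + 4 Q\right) + F = F + F \left(-36 + 4 Q\right)$)
$-91 + K{\left(-3,4 \right)} 44 = -91 + 4 \left(-35 + 4 \left(-3\right)\right) 44 = -91 + 4 \left(-35 - 12\right) 44 = -91 + 4 \left(-47\right) 44 = -91 - 8272 = -8363$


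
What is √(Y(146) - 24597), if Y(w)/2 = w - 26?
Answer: I*√24357 ≈ 156.07*I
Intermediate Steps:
Y(w) = -52 + 2*w (Y(w) = 2*(w - 26) = 2*(-26 + w) = -52 + 2*w)
√(Y(146) - 24597) = √((-52 + 2*146) - 24597) = √((-52 + 292) - 24597) = √(240 - 24597) = √(-24357) = I*√24357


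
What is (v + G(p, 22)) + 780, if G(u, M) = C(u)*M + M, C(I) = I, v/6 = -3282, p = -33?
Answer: -19616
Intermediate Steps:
v = -19692 (v = 6*(-3282) = -19692)
G(u, M) = M + M*u (G(u, M) = u*M + M = M*u + M = M + M*u)
(v + G(p, 22)) + 780 = (-19692 + 22*(1 - 33)) + 780 = (-19692 + 22*(-32)) + 780 = (-19692 - 704) + 780 = -20396 + 780 = -19616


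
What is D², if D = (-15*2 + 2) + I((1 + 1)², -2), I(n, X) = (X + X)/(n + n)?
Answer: 3249/4 ≈ 812.25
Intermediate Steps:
I(n, X) = X/n (I(n, X) = (2*X)/((2*n)) = (2*X)*(1/(2*n)) = X/n)
D = -57/2 (D = (-15*2 + 2) - 2/(1 + 1)² = (-30 + 2) - 2/(2²) = -28 - 2/4 = -28 - 2*¼ = -28 - ½ = -57/2 ≈ -28.500)
D² = (-57/2)² = 3249/4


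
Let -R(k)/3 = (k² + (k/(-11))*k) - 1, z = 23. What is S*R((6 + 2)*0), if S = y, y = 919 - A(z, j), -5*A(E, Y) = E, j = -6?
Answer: 13854/5 ≈ 2770.8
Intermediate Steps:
A(E, Y) = -E/5
y = 4618/5 (y = 919 - (-1)*23/5 = 919 - 1*(-23/5) = 919 + 23/5 = 4618/5 ≈ 923.60)
R(k) = 3 - 30*k²/11 (R(k) = -3*((k² + (k/(-11))*k) - 1) = -3*((k² + (k*(-1/11))*k) - 1) = -3*((k² + (-k/11)*k) - 1) = -3*((k² - k²/11) - 1) = -3*(10*k²/11 - 1) = -3*(-1 + 10*k²/11) = 3 - 30*k²/11)
S = 4618/5 ≈ 923.60
S*R((6 + 2)*0) = 4618*(3 - 30*((6 + 2)*0)²/11)/5 = 4618*(3 - 30*(8*0)²/11)/5 = 4618*(3 - 30/11*0²)/5 = 4618*(3 - 30/11*0)/5 = 4618*(3 + 0)/5 = (4618/5)*3 = 13854/5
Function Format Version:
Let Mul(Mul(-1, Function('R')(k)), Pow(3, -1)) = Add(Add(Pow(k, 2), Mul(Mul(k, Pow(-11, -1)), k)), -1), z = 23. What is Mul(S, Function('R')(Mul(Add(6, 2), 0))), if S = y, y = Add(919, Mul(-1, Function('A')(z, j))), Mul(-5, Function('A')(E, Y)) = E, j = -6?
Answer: Rational(13854, 5) ≈ 2770.8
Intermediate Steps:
Function('A')(E, Y) = Mul(Rational(-1, 5), E)
y = Rational(4618, 5) (y = Add(919, Mul(-1, Mul(Rational(-1, 5), 23))) = Add(919, Mul(-1, Rational(-23, 5))) = Add(919, Rational(23, 5)) = Rational(4618, 5) ≈ 923.60)
Function('R')(k) = Add(3, Mul(Rational(-30, 11), Pow(k, 2))) (Function('R')(k) = Mul(-3, Add(Add(Pow(k, 2), Mul(Mul(k, Pow(-11, -1)), k)), -1)) = Mul(-3, Add(Add(Pow(k, 2), Mul(Mul(k, Rational(-1, 11)), k)), -1)) = Mul(-3, Add(Add(Pow(k, 2), Mul(Mul(Rational(-1, 11), k), k)), -1)) = Mul(-3, Add(Add(Pow(k, 2), Mul(Rational(-1, 11), Pow(k, 2))), -1)) = Mul(-3, Add(Mul(Rational(10, 11), Pow(k, 2)), -1)) = Mul(-3, Add(-1, Mul(Rational(10, 11), Pow(k, 2)))) = Add(3, Mul(Rational(-30, 11), Pow(k, 2))))
S = Rational(4618, 5) ≈ 923.60
Mul(S, Function('R')(Mul(Add(6, 2), 0))) = Mul(Rational(4618, 5), Add(3, Mul(Rational(-30, 11), Pow(Mul(Add(6, 2), 0), 2)))) = Mul(Rational(4618, 5), Add(3, Mul(Rational(-30, 11), Pow(Mul(8, 0), 2)))) = Mul(Rational(4618, 5), Add(3, Mul(Rational(-30, 11), Pow(0, 2)))) = Mul(Rational(4618, 5), Add(3, Mul(Rational(-30, 11), 0))) = Mul(Rational(4618, 5), Add(3, 0)) = Mul(Rational(4618, 5), 3) = Rational(13854, 5)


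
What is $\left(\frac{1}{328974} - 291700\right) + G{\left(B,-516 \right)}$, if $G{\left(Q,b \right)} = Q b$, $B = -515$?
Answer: $- \frac{8540165039}{328974} \approx -25960.0$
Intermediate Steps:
$\left(\frac{1}{328974} - 291700\right) + G{\left(B,-516 \right)} = \left(\frac{1}{328974} - 291700\right) - -265740 = \left(\frac{1}{328974} - 291700\right) + 265740 = - \frac{95961715799}{328974} + 265740 = - \frac{8540165039}{328974}$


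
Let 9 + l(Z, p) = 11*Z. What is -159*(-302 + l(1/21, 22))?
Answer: 345560/7 ≈ 49366.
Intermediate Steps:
l(Z, p) = -9 + 11*Z
-159*(-302 + l(1/21, 22)) = -159*(-302 + (-9 + 11/21)) = -159*(-302 - 178/21) = -159*(-6520/21) = 345560/7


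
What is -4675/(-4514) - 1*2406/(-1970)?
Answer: 10035217/4446290 ≈ 2.2570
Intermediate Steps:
-4675/(-4514) - 1*2406/(-1970) = -4675*(-1/4514) - 2406*(-1/1970) = 4675/4514 + 1203/985 = 10035217/4446290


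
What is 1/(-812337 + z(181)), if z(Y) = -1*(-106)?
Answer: -1/812231 ≈ -1.2312e-6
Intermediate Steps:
z(Y) = 106
1/(-812337 + z(181)) = 1/(-812337 + 106) = 1/(-812231) = -1/812231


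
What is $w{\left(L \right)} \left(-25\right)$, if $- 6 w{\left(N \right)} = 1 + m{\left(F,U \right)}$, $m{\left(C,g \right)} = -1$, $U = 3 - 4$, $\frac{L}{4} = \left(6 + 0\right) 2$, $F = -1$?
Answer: $0$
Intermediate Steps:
$L = 48$ ($L = 4 \left(6 + 0\right) 2 = 4 \cdot 6 \cdot 2 = 4 \cdot 12 = 48$)
$U = -1$ ($U = 3 - 4 = -1$)
$w{\left(N \right)} = 0$ ($w{\left(N \right)} = - \frac{1 - 1}{6} = \left(- \frac{1}{6}\right) 0 = 0$)
$w{\left(L \right)} \left(-25\right) = 0 \left(-25\right) = 0$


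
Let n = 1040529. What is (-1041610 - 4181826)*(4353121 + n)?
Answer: -28173385581400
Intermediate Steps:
(-1041610 - 4181826)*(4353121 + n) = (-1041610 - 4181826)*(4353121 + 1040529) = -5223436*5393650 = -28173385581400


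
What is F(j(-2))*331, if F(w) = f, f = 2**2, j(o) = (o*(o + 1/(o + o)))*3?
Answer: 1324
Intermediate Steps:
j(o) = 3*o*(o + 1/(2*o)) (j(o) = (o*(o + 1/(2*o)))*3 = 3*o*(o + 1/(2*o)))
f = 4
F(w) = 4
F(j(-2))*331 = 4*331 = 1324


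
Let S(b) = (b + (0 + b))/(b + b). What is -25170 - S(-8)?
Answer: -25171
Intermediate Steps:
S(b) = 1 (S(b) = (b + b)/((2*b)) = (2*b)*(1/(2*b)) = 1)
-25170 - S(-8) = -25170 - 1*1 = -25170 - 1 = -25171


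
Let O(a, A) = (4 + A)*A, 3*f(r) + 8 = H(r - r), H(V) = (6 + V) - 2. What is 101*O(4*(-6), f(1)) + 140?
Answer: -1972/9 ≈ -219.11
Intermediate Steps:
H(V) = 4 + V
f(r) = -4/3 (f(r) = -8/3 + (4 + (r - r))/3 = -8/3 + (4 + 0)/3 = -8/3 + (1/3)*4 = -8/3 + 4/3 = -4/3)
O(a, A) = A*(4 + A)
101*O(4*(-6), f(1)) + 140 = 101*(-4*(4 - 4/3)/3) + 140 = 101*(-4/3*8/3) + 140 = 101*(-32/9) + 140 = -3232/9 + 140 = -1972/9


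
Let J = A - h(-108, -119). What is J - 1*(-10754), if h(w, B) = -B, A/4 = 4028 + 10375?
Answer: 68247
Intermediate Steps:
A = 57612 (A = 4*(4028 + 10375) = 4*14403 = 57612)
J = 57493 (J = 57612 - (-1)*(-119) = 57612 - 1*119 = 57612 - 119 = 57493)
J - 1*(-10754) = 57493 - 1*(-10754) = 57493 + 10754 = 68247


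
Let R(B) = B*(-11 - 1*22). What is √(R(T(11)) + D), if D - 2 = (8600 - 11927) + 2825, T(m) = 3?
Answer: I*√599 ≈ 24.474*I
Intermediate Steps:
D = -500 (D = 2 + ((8600 - 11927) + 2825) = 2 + (-3327 + 2825) = 2 - 502 = -500)
R(B) = -33*B (R(B) = B*(-11 - 22) = B*(-33) = -33*B)
√(R(T(11)) + D) = √(-33*3 - 500) = √(-99 - 500) = √(-599) = I*√599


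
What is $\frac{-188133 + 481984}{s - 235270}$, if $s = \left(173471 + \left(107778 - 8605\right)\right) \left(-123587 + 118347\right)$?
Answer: $- \frac{293851}{1428889830} \approx -0.00020565$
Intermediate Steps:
$s = -1428654560$ ($s = \left(173471 + 99173\right) \left(-5240\right) = 272644 \left(-5240\right) = -1428654560$)
$\frac{-188133 + 481984}{s - 235270} = \frac{-188133 + 481984}{-1428654560 - 235270} = \frac{293851}{-1428889830} = 293851 \left(- \frac{1}{1428889830}\right) = - \frac{293851}{1428889830}$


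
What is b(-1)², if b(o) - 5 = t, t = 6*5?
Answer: 1225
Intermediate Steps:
t = 30
b(o) = 35 (b(o) = 5 + 30 = 35)
b(-1)² = 35² = 1225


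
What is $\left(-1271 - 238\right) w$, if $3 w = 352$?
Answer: $-177056$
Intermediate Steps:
$w = \frac{352}{3}$ ($w = \frac{1}{3} \cdot 352 = \frac{352}{3} \approx 117.33$)
$\left(-1271 - 238\right) w = \left(-1271 - 238\right) \frac{352}{3} = \left(-1509\right) \frac{352}{3} = -177056$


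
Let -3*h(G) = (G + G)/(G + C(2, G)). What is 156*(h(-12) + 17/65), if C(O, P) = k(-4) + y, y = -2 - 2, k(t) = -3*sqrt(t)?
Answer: -10068/365 + 1872*I/73 ≈ -27.584 + 25.644*I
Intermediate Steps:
y = -4
C(O, P) = -4 - 6*I (C(O, P) = -6*I - 4 = -4 - 6*I)
h(G) = -2*G/(3*(-4 + G - 6*I)) (h(G) = -(G + G)/(3*(G + (-4 - 6*I))) = -2*G/(3*(-4 + G - 6*I)))
156*(h(-12) + 17/65) = 156*(2*(-12)/(12 - 3*(-12) + 18*I) + 17/65) = 156*(2*(-12)/(12 + 36 + 18*I) + 17*(1/65)) = 156*(2*(-12)/(48 + 18*I) + 17/65) = 156*(2*(-12)*((48 - 18*I)/2628) + 17/65) = 156*((-32/73 + 12*I/73) + 17/65) = 156*(-839/4745 + 12*I/73) = -10068/365 + 1872*I/73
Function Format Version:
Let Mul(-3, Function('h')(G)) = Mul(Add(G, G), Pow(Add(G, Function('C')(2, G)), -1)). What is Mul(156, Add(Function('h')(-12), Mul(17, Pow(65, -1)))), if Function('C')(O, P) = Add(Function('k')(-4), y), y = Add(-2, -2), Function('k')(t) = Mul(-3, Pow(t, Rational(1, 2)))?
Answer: Add(Rational(-10068, 365), Mul(Rational(1872, 73), I)) ≈ Add(-27.584, Mul(25.644, I))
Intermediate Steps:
y = -4
Function('C')(O, P) = Add(-4, Mul(-6, I)) (Function('C')(O, P) = Add(Mul(-3, Pow(-4, Rational(1, 2))), -4) = Add(Mul(-3, Mul(2, I)), -4) = Add(Mul(-6, I), -4) = Add(-4, Mul(-6, I)))
Function('h')(G) = Mul(Rational(-2, 3), G, Pow(Add(-4, G, Mul(-6, I)), -1)) (Function('h')(G) = Mul(Rational(-1, 3), Mul(Add(G, G), Pow(Add(G, Add(-4, Mul(-6, I))), -1))) = Mul(Rational(-1, 3), Mul(Mul(2, G), Pow(Add(-4, G, Mul(-6, I)), -1))) = Mul(Rational(-1, 3), Mul(2, G, Pow(Add(-4, G, Mul(-6, I)), -1))) = Mul(Rational(-2, 3), G, Pow(Add(-4, G, Mul(-6, I)), -1)))
Mul(156, Add(Function('h')(-12), Mul(17, Pow(65, -1)))) = Mul(156, Add(Mul(2, -12, Pow(Add(12, Mul(-3, -12), Mul(18, I)), -1)), Mul(17, Pow(65, -1)))) = Mul(156, Add(Mul(2, -12, Pow(Add(12, 36, Mul(18, I)), -1)), Mul(17, Rational(1, 65)))) = Mul(156, Add(Mul(2, -12, Pow(Add(48, Mul(18, I)), -1)), Rational(17, 65))) = Mul(156, Add(Mul(2, -12, Mul(Rational(1, 2628), Add(48, Mul(-18, I)))), Rational(17, 65))) = Mul(156, Add(Add(Rational(-32, 73), Mul(Rational(12, 73), I)), Rational(17, 65))) = Mul(156, Add(Rational(-839, 4745), Mul(Rational(12, 73), I))) = Add(Rational(-10068, 365), Mul(Rational(1872, 73), I))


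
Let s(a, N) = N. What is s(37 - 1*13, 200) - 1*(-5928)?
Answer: 6128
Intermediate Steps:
s(37 - 1*13, 200) - 1*(-5928) = 200 - 1*(-5928) = 200 + 5928 = 6128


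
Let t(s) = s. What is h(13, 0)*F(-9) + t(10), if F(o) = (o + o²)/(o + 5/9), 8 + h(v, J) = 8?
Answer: 10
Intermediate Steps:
h(v, J) = 0 (h(v, J) = -8 + 8 = 0)
F(o) = (o + o²)/(5/9 + o) (F(o) = (o + o²)/(o + 5*(⅑)) = (o + o²)/(o + 5/9) = (o + o²)/(5/9 + o))
h(13, 0)*F(-9) + t(10) = 0*(9*(-9)*(1 - 9)/(5 + 9*(-9))) + 10 = 0*(9*(-9)*(-8)/(5 - 81)) + 10 = 0*(9*(-9)*(-8)/(-76)) + 10 = 0*(9*(-9)*(-1/76)*(-8)) + 10 = 0*(-162/19) + 10 = 0 + 10 = 10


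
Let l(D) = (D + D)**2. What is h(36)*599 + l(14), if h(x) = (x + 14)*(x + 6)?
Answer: 1258684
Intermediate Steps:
h(x) = (6 + x)*(14 + x) (h(x) = (14 + x)*(6 + x) = (6 + x)*(14 + x))
l(D) = 4*D**2 (l(D) = (2*D)**2 = 4*D**2)
h(36)*599 + l(14) = (84 + 36**2 + 20*36)*599 + 4*14**2 = (84 + 1296 + 720)*599 + 4*196 = 2100*599 + 784 = 1257900 + 784 = 1258684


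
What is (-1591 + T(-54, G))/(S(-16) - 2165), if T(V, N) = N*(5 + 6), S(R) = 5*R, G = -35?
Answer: 1976/2245 ≈ 0.88018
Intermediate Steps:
T(V, N) = 11*N (T(V, N) = N*11 = 11*N)
(-1591 + T(-54, G))/(S(-16) - 2165) = (-1591 + 11*(-35))/(5*(-16) - 2165) = (-1591 - 385)/(-80 - 2165) = -1976/(-2245) = -1976*(-1/2245) = 1976/2245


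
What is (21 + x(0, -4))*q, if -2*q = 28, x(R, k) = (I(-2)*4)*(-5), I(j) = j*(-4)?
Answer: 1946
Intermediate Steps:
I(j) = -4*j
x(R, k) = -160 (x(R, k) = (-4*(-2)*4)*(-5) = (8*4)*(-5) = 32*(-5) = -160)
q = -14 (q = -½*28 = -14)
(21 + x(0, -4))*q = (21 - 160)*(-14) = -139*(-14) = 1946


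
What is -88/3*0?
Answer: 0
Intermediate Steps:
-88/3*0 = 0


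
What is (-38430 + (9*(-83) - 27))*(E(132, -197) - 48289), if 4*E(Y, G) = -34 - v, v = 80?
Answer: 1894239270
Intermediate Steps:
E(Y, G) = -57/2 (E(Y, G) = (-34 - 1*80)/4 = (-34 - 80)/4 = (¼)*(-114) = -57/2)
(-38430 + (9*(-83) - 27))*(E(132, -197) - 48289) = (-38430 + (9*(-83) - 27))*(-57/2 - 48289) = (-38430 + (-747 - 27))*(-96635/2) = (-38430 - 774)*(-96635/2) = -39204*(-96635/2) = 1894239270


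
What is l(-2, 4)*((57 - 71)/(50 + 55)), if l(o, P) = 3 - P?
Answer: 2/15 ≈ 0.13333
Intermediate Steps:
l(-2, 4)*((57 - 71)/(50 + 55)) = (3 - 1*4)*((57 - 71)/(50 + 55)) = (3 - 4)*(-14/105) = -(-14)/105 = -1*(-2/15) = 2/15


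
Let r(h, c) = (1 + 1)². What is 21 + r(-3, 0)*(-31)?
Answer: -103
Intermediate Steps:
r(h, c) = 4 (r(h, c) = 2² = 4)
21 + r(-3, 0)*(-31) = 21 + 4*(-31) = 21 - 124 = -103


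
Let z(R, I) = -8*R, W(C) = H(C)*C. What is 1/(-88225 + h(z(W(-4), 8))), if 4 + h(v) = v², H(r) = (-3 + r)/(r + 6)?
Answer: -1/75685 ≈ -1.3213e-5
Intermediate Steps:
H(r) = (-3 + r)/(6 + r)
W(C) = C*(-3 + C)/(6 + C) (W(C) = ((-3 + C)/(6 + C))*C = C*(-3 + C)/(6 + C))
h(v) = -4 + v²
1/(-88225 + h(z(W(-4), 8))) = 1/(-88225 + (-4 + (-(-32)*(-3 - 4)/(6 - 4))²)) = 1/(-88225 + (-4 + (-(-32)*(-7)/2)²)) = 1/(-88225 + (-4 + (-8*14)²)) = 1/(-88225 + (-4 + (-112)²)) = 1/(-88225 + (-4 + 12544)) = 1/(-88225 + 12540) = 1/(-75685) = -1/75685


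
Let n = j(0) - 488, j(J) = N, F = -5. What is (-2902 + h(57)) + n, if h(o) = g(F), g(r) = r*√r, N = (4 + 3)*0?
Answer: -3390 - 5*I*√5 ≈ -3390.0 - 11.18*I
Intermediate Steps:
N = 0 (N = 7*0 = 0)
j(J) = 0
g(r) = r^(3/2)
h(o) = -5*I*√5 (h(o) = (-5)^(3/2) = -5*I*√5)
n = -488 (n = 0 - 488 = -488)
(-2902 + h(57)) + n = (-2902 - 5*I*√5) - 488 = -3390 - 5*I*√5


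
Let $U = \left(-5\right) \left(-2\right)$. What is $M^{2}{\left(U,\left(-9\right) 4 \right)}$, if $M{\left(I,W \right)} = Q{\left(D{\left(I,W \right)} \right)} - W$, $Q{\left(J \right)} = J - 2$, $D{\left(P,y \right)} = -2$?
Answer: $1024$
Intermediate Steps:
$Q{\left(J \right)} = -2 + J$
$U = 10$
$M{\left(I,W \right)} = -4 - W$ ($M{\left(I,W \right)} = \left(-2 - 2\right) - W = -4 - W$)
$M^{2}{\left(U,\left(-9\right) 4 \right)} = \left(-4 - \left(-9\right) 4\right)^{2} = \left(-4 - -36\right)^{2} = \left(-4 + 36\right)^{2} = 32^{2} = 1024$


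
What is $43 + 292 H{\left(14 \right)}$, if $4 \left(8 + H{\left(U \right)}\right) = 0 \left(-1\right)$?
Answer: $-2293$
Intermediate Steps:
$H{\left(U \right)} = -8$ ($H{\left(U \right)} = -8 + \frac{0 \left(-1\right)}{4} = -8 + \frac{1}{4} \cdot 0 = -8 + 0 = -8$)
$43 + 292 H{\left(14 \right)} = 43 + 292 \left(-8\right) = 43 - 2336 = -2293$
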